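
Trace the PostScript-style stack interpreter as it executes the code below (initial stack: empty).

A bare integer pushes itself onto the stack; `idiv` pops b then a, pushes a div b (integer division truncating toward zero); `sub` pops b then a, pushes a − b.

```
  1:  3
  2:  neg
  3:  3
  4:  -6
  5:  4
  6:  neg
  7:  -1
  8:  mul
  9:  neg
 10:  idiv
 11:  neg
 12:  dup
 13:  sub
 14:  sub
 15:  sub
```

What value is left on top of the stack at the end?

3    : 3
neg  : -3
3    : -3 3
-6   : -3 3 -6
4    : -3 3 -6 4
neg  : -3 3 -6 -4
-1   : -3 3 -6 -4 -1
mul  : -3 3 -6 4
neg  : -3 3 -6 -4
idiv : -3 3 1
neg  : -3 3 -1
dup  : -3 3 -1 -1
sub  : -3 3 0
sub  : -3 3
sub  : -6

-6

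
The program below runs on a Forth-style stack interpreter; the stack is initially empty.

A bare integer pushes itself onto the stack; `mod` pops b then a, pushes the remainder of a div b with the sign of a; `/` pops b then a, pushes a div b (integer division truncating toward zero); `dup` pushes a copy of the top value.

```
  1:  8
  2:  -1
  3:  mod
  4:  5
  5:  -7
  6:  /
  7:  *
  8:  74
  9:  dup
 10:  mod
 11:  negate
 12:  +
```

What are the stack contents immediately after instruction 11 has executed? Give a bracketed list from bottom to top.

8      -> 8
-1     -> 8 -1
mod    -> 0
5      -> 0 5
-7     -> 0 5 -7
/      -> 0 0
*      -> 0
74     -> 0 74
dup    -> 0 74 74
mod    -> 0 0
negate -> 0 0

[0, 0]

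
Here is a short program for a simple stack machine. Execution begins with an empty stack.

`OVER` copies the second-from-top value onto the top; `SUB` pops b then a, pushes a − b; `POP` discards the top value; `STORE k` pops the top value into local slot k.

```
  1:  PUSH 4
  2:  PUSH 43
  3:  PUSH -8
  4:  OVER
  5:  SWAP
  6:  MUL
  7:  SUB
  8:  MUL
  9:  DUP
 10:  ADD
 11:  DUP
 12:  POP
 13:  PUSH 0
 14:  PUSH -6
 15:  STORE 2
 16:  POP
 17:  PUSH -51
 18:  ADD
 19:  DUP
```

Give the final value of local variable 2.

-6

PUSH 4   → 4
PUSH 43  → 4 43
PUSH -8  → 4 43 -8
OVER     → 4 43 -8 43
SWAP     → 4 43 43 -8
MUL      → 4 43 -344
SUB      → 4 387
MUL      → 1548
DUP      → 1548 1548
ADD      → 3096
DUP      → 3096 3096
POP      → 3096
PUSH 0   → 3096 0
PUSH -6  → 3096 0 -6
STORE 2  → 3096 0
POP      → 3096
PUSH -51 → 3096 -51
ADD      → 3045
DUP      → 3045 3045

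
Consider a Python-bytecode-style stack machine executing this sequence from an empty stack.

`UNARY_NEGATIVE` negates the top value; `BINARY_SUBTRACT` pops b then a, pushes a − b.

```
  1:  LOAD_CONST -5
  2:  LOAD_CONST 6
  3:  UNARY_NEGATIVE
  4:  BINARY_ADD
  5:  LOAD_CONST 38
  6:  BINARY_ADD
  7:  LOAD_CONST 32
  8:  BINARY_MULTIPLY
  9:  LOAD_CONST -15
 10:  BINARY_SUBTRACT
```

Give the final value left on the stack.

LOAD_CONST -5   -> -5
LOAD_CONST 6    -> -5 6
UNARY_NEGATIVE  -> -5 -6
BINARY_ADD      -> -11
LOAD_CONST 38   -> -11 38
BINARY_ADD      -> 27
LOAD_CONST 32   -> 27 32
BINARY_MULTIPLY -> 864
LOAD_CONST -15  -> 864 -15
BINARY_SUBTRACT -> 879

879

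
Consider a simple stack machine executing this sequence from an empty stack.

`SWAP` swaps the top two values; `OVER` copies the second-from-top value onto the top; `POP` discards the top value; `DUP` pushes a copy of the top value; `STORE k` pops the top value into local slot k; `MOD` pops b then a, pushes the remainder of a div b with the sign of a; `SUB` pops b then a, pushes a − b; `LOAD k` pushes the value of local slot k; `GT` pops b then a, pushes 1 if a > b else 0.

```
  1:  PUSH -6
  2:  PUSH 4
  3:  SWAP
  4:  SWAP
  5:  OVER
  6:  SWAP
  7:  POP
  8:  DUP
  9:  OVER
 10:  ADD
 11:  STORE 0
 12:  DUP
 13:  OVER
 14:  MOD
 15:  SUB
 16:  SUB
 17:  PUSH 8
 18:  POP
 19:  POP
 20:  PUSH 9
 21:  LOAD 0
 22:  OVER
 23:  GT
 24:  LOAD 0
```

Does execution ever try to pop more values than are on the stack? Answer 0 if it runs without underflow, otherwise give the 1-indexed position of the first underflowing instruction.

PUSH -6 -> [-6]
PUSH 4  -> [-6, 4]
SWAP    -> [4, -6]
SWAP    -> [-6, 4]
OVER    -> [-6, 4, -6]
SWAP    -> [-6, -6, 4]
POP     -> [-6, -6]
DUP     -> [-6, -6, -6]
OVER    -> [-6, -6, -6, -6]
ADD     -> [-6, -6, -12]
STORE 0 -> [-6, -6]
DUP     -> [-6, -6, -6]
OVER    -> [-6, -6, -6, -6]
MOD     -> [-6, -6, 0]
SUB     -> [-6, -6]
SUB     -> [0]
PUSH 8  -> [0, 8]
POP     -> [0]
POP     -> []
PUSH 9  -> [9]
LOAD 0  -> [9, -12]
OVER    -> [9, -12, 9]
GT      -> [9, 0]
LOAD 0  -> [9, 0, -12]

0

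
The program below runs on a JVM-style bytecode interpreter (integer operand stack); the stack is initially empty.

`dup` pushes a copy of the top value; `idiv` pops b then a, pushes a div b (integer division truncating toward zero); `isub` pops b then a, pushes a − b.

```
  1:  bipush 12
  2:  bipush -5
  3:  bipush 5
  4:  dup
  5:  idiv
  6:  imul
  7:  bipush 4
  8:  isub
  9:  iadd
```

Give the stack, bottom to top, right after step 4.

bipush 12 → 12
bipush -5 → 12 -5
bipush 5  → 12 -5 5
dup       → 12 -5 5 5

[12, -5, 5, 5]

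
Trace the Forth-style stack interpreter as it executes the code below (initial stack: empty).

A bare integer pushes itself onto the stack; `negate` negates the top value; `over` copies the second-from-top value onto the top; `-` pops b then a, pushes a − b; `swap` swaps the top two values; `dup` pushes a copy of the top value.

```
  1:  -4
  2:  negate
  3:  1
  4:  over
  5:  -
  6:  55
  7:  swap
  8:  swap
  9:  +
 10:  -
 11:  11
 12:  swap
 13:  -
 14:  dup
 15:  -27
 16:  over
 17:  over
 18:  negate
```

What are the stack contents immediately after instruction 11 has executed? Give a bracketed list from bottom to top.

[-48, 11]

-4     → -4
negate → 4
1      → 4 1
over   → 4 1 4
-      → 4 -3
55     → 4 -3 55
swap   → 4 55 -3
swap   → 4 -3 55
+      → 4 52
-      → -48
11     → -48 11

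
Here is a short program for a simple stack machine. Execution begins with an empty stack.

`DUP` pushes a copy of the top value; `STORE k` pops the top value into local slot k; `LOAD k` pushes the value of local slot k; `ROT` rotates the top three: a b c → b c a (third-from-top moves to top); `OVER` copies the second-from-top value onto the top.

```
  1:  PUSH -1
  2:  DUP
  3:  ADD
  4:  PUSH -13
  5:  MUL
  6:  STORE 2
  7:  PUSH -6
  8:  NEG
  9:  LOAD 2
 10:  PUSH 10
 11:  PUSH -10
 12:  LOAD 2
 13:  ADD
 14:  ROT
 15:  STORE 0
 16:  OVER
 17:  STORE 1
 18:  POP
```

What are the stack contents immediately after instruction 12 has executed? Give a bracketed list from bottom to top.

PUSH -1  → -1
DUP      → -1 -1
ADD      → -2
PUSH -13 → -2 -13
MUL      → 26
STORE 2  → (empty)
PUSH -6  → -6
NEG      → 6
LOAD 2   → 6 26
PUSH 10  → 6 26 10
PUSH -10 → 6 26 10 -10
LOAD 2   → 6 26 10 -10 26

[6, 26, 10, -10, 26]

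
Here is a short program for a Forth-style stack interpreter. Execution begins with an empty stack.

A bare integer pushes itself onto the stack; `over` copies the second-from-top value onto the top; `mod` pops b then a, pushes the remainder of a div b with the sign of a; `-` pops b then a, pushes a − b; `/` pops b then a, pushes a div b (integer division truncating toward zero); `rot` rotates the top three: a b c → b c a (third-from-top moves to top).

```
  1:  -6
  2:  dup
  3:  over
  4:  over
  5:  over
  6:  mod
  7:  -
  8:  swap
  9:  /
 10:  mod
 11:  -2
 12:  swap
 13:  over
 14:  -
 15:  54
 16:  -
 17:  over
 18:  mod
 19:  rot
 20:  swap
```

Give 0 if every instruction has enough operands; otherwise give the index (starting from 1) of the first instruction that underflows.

19

-6   : -6
dup  : -6 -6
over : -6 -6 -6
over : -6 -6 -6 -6
over : -6 -6 -6 -6 -6
mod  : -6 -6 -6 0
-    : -6 -6 -6
swap : -6 -6 -6
/    : -6 1
mod  : 0
-2   : 0 -2
swap : -2 0
over : -2 0 -2
-    : -2 2
54   : -2 2 54
-    : -2 -52
over : -2 -52 -2
mod  : -2 0
rot  — needs 3 operands, stack has 2 → underflow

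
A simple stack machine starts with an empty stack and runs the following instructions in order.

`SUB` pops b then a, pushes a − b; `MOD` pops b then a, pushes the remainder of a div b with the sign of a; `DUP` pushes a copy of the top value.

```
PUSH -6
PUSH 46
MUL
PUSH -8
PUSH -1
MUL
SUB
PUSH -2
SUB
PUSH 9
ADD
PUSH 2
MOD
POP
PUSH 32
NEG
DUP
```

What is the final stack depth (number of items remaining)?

2

PUSH -6 -> [-6]
PUSH 46 -> [-6, 46]
MUL     -> [-276]
PUSH -8 -> [-276, -8]
PUSH -1 -> [-276, -8, -1]
MUL     -> [-276, 8]
SUB     -> [-284]
PUSH -2 -> [-284, -2]
SUB     -> [-282]
PUSH 9  -> [-282, 9]
ADD     -> [-273]
PUSH 2  -> [-273, 2]
MOD     -> [-1]
POP     -> []
PUSH 32 -> [32]
NEG     -> [-32]
DUP     -> [-32, -32]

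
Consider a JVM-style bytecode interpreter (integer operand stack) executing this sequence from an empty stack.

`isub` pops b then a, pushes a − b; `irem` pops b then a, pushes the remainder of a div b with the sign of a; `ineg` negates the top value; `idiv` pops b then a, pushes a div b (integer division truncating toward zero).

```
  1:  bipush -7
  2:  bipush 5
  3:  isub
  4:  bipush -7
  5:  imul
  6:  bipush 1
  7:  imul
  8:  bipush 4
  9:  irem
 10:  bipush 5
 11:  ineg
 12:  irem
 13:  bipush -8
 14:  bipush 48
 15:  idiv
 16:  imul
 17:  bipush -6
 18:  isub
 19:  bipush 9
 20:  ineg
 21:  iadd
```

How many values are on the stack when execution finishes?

bipush -7 → -7
bipush 5  → -7 5
isub      → -12
bipush -7 → -12 -7
imul      → 84
bipush 1  → 84 1
imul      → 84
bipush 4  → 84 4
irem      → 0
bipush 5  → 0 5
ineg      → 0 -5
irem      → 0
bipush -8 → 0 -8
bipush 48 → 0 -8 48
idiv      → 0 0
imul      → 0
bipush -6 → 0 -6
isub      → 6
bipush 9  → 6 9
ineg      → 6 -9
iadd      → -3

1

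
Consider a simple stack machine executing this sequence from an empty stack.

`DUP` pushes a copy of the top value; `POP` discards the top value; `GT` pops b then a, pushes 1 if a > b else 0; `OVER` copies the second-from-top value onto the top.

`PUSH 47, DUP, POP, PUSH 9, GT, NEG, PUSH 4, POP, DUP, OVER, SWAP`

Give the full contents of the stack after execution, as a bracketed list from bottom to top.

[-1, -1, -1]

PUSH 47 → [47]
DUP     → [47, 47]
POP     → [47]
PUSH 9  → [47, 9]
GT      → [1]
NEG     → [-1]
PUSH 4  → [-1, 4]
POP     → [-1]
DUP     → [-1, -1]
OVER    → [-1, -1, -1]
SWAP    → [-1, -1, -1]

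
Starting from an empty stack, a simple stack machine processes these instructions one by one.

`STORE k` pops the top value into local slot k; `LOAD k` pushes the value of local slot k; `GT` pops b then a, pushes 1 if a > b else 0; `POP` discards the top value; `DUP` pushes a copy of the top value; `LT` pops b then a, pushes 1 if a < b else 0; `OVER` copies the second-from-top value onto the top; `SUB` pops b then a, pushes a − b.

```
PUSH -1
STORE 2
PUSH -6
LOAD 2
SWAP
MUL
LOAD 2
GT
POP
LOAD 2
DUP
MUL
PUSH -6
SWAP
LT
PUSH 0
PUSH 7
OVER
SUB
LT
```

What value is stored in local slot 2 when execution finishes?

PUSH -1 : [-1]
STORE 2 : []
PUSH -6 : [-6]
LOAD 2  : [-6, -1]
SWAP    : [-1, -6]
MUL     : [6]
LOAD 2  : [6, -1]
GT      : [1]
POP     : []
LOAD 2  : [-1]
DUP     : [-1, -1]
MUL     : [1]
PUSH -6 : [1, -6]
SWAP    : [-6, 1]
LT      : [1]
PUSH 0  : [1, 0]
PUSH 7  : [1, 0, 7]
OVER    : [1, 0, 7, 0]
SUB     : [1, 0, 7]
LT      : [1, 1]

-1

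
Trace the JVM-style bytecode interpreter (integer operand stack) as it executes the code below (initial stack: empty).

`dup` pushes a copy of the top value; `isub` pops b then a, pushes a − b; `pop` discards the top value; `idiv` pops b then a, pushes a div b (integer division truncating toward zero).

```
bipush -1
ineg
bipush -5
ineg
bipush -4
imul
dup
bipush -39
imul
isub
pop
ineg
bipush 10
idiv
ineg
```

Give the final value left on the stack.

bipush -1  : -1
ineg       : 1
bipush -5  : 1 -5
ineg       : 1 5
bipush -4  : 1 5 -4
imul       : 1 -20
dup        : 1 -20 -20
bipush -39 : 1 -20 -20 -39
imul       : 1 -20 780
isub       : 1 -800
pop        : 1
ineg       : -1
bipush 10  : -1 10
idiv       : 0
ineg       : 0

0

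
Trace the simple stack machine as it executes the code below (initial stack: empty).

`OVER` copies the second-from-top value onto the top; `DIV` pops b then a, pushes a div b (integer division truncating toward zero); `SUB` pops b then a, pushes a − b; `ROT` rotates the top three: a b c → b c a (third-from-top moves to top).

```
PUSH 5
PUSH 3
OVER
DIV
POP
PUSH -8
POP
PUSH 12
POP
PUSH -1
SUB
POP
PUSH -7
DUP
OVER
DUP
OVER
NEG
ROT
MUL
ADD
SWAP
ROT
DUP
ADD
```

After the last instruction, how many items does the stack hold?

3

PUSH 5  -> [5]
PUSH 3  -> [5, 3]
OVER    -> [5, 3, 5]
DIV     -> [5, 0]
POP     -> [5]
PUSH -8 -> [5, -8]
POP     -> [5]
PUSH 12 -> [5, 12]
POP     -> [5]
PUSH -1 -> [5, -1]
SUB     -> [6]
POP     -> []
PUSH -7 -> [-7]
DUP     -> [-7, -7]
OVER    -> [-7, -7, -7]
DUP     -> [-7, -7, -7, -7]
OVER    -> [-7, -7, -7, -7, -7]
NEG     -> [-7, -7, -7, -7, 7]
ROT     -> [-7, -7, -7, 7, -7]
MUL     -> [-7, -7, -7, -49]
ADD     -> [-7, -7, -56]
SWAP    -> [-7, -56, -7]
ROT     -> [-56, -7, -7]
DUP     -> [-56, -7, -7, -7]
ADD     -> [-56, -7, -14]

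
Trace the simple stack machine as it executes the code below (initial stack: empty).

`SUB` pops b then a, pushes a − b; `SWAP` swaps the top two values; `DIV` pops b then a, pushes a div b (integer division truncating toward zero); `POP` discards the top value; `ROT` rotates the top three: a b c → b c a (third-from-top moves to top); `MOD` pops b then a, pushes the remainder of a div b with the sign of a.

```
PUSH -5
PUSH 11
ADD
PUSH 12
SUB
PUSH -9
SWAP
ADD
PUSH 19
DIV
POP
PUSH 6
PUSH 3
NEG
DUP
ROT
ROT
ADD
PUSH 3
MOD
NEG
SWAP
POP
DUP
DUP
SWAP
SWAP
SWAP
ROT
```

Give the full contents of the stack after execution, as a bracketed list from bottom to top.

[0, 0, 0]

PUSH -5  [-5]
PUSH 11  [-5, 11]
ADD      [6]
PUSH 12  [6, 12]
SUB      [-6]
PUSH -9  [-6, -9]
SWAP     [-9, -6]
ADD      [-15]
PUSH 19  [-15, 19]
DIV      [0]
POP      []
PUSH 6   [6]
PUSH 3   [6, 3]
NEG      [6, -3]
DUP      [6, -3, -3]
ROT      [-3, -3, 6]
ROT      [-3, 6, -3]
ADD      [-3, 3]
PUSH 3   [-3, 3, 3]
MOD      [-3, 0]
NEG      [-3, 0]
SWAP     [0, -3]
POP      [0]
DUP      [0, 0]
DUP      [0, 0, 0]
SWAP     [0, 0, 0]
SWAP     [0, 0, 0]
SWAP     [0, 0, 0]
ROT      [0, 0, 0]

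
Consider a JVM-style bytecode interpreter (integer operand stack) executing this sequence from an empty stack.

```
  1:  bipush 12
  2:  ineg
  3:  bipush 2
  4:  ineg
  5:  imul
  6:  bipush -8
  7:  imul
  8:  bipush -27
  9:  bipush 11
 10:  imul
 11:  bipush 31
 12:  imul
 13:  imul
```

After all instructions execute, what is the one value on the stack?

1767744

bipush 12  → [12]
ineg       → [-12]
bipush 2   → [-12, 2]
ineg       → [-12, -2]
imul       → [24]
bipush -8  → [24, -8]
imul       → [-192]
bipush -27 → [-192, -27]
bipush 11  → [-192, -27, 11]
imul       → [-192, -297]
bipush 31  → [-192, -297, 31]
imul       → [-192, -9207]
imul       → [1767744]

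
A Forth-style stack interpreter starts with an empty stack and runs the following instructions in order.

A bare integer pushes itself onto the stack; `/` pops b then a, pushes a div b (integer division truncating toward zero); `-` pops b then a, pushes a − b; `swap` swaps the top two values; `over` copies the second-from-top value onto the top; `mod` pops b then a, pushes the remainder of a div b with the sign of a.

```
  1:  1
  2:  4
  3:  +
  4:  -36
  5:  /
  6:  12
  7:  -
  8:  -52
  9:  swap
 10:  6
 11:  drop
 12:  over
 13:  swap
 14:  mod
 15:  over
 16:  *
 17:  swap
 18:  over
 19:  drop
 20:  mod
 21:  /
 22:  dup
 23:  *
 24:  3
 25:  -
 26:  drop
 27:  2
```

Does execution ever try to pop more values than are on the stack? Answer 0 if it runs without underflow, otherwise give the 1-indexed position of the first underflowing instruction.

21

1     [1]
4     [1, 4]
+     [5]
-36   [5, -36]
/     [0]
12    [0, 12]
-     [-12]
-52   [-12, -52]
swap  [-52, -12]
6     [-52, -12, 6]
drop  [-52, -12]
over  [-52, -12, -52]
swap  [-52, -52, -12]
mod   [-52, -4]
over  [-52, -4, -52]
*     [-52, 208]
swap  [208, -52]
over  [208, -52, 208]
drop  [208, -52]
mod   [0]
/  — needs 2 operands, stack has 1 → underflow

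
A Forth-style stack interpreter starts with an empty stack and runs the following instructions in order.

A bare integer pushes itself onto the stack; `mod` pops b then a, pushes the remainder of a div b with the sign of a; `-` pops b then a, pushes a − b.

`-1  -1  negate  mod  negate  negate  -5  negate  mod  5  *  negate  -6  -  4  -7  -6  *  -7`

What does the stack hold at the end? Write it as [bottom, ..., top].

[6, 4, 42, -7]

-1     : [-1]
-1     : [-1, -1]
negate : [-1, 1]
mod    : [0]
negate : [0]
negate : [0]
-5     : [0, -5]
negate : [0, 5]
mod    : [0]
5      : [0, 5]
*      : [0]
negate : [0]
-6     : [0, -6]
-      : [6]
4      : [6, 4]
-7     : [6, 4, -7]
-6     : [6, 4, -7, -6]
*      : [6, 4, 42]
-7     : [6, 4, 42, -7]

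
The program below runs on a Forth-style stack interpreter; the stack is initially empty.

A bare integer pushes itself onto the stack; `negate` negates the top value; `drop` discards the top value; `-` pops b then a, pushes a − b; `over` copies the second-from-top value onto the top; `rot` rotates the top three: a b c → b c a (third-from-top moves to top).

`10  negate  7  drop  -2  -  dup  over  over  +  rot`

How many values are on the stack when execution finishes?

3

10     -> 10
negate -> -10
7      -> -10 7
drop   -> -10
-2     -> -10 -2
-      -> -8
dup    -> -8 -8
over   -> -8 -8 -8
over   -> -8 -8 -8 -8
+      -> -8 -8 -16
rot    -> -8 -16 -8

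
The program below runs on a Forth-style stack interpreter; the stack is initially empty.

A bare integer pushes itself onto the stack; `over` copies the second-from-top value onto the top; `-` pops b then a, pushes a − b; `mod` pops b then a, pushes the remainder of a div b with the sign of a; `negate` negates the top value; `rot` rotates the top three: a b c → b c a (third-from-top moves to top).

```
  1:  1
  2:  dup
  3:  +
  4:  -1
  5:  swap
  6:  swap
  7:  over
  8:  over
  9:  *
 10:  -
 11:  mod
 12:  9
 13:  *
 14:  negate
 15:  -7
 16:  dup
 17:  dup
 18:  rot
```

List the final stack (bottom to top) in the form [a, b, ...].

1      -> [1]
dup    -> [1, 1]
+      -> [2]
-1     -> [2, -1]
swap   -> [-1, 2]
swap   -> [2, -1]
over   -> [2, -1, 2]
over   -> [2, -1, 2, -1]
*      -> [2, -1, -2]
-      -> [2, 1]
mod    -> [0]
9      -> [0, 9]
*      -> [0]
negate -> [0]
-7     -> [0, -7]
dup    -> [0, -7, -7]
dup    -> [0, -7, -7, -7]
rot    -> [0, -7, -7, -7]

[0, -7, -7, -7]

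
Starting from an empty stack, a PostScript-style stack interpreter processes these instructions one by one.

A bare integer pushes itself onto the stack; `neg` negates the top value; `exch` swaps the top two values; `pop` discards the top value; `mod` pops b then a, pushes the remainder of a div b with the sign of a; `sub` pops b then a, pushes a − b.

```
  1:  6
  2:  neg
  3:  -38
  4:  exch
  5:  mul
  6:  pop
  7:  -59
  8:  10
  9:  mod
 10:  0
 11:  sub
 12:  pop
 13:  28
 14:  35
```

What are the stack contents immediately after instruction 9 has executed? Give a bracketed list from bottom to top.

6    : 6
neg  : -6
-38  : -6 -38
exch : -38 -6
mul  : 228
pop  : (empty)
-59  : -59
10   : -59 10
mod  : -9

[-9]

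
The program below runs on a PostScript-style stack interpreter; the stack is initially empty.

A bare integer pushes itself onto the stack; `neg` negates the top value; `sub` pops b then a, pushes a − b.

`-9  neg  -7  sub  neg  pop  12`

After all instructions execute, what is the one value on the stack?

-9   -9
neg  9
-7   9 -7
sub  16
neg  -16
pop  (empty)
12   12

12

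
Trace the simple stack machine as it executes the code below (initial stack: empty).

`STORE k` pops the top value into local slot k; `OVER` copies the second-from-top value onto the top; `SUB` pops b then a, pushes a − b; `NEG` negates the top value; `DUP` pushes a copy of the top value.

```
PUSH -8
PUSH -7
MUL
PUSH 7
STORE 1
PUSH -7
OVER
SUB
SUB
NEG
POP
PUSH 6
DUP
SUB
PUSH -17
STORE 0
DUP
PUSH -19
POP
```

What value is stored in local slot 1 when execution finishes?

PUSH -8  → [-8]
PUSH -7  → [-8, -7]
MUL      → [56]
PUSH 7   → [56, 7]
STORE 1  → [56]
PUSH -7  → [56, -7]
OVER     → [56, -7, 56]
SUB      → [56, -63]
SUB      → [119]
NEG      → [-119]
POP      → []
PUSH 6   → [6]
DUP      → [6, 6]
SUB      → [0]
PUSH -17 → [0, -17]
STORE 0  → [0]
DUP      → [0, 0]
PUSH -19 → [0, 0, -19]
POP      → [0, 0]

7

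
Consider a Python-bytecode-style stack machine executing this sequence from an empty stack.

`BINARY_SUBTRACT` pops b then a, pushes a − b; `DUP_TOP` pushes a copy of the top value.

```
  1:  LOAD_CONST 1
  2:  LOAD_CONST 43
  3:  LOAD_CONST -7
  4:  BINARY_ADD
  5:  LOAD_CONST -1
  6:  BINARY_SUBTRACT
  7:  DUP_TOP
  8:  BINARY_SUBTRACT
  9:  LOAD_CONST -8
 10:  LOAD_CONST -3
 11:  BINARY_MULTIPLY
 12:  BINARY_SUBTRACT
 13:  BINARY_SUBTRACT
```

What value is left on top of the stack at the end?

LOAD_CONST 1    : [1]
LOAD_CONST 43   : [1, 43]
LOAD_CONST -7   : [1, 43, -7]
BINARY_ADD      : [1, 36]
LOAD_CONST -1   : [1, 36, -1]
BINARY_SUBTRACT : [1, 37]
DUP_TOP         : [1, 37, 37]
BINARY_SUBTRACT : [1, 0]
LOAD_CONST -8   : [1, 0, -8]
LOAD_CONST -3   : [1, 0, -8, -3]
BINARY_MULTIPLY : [1, 0, 24]
BINARY_SUBTRACT : [1, -24]
BINARY_SUBTRACT : [25]

25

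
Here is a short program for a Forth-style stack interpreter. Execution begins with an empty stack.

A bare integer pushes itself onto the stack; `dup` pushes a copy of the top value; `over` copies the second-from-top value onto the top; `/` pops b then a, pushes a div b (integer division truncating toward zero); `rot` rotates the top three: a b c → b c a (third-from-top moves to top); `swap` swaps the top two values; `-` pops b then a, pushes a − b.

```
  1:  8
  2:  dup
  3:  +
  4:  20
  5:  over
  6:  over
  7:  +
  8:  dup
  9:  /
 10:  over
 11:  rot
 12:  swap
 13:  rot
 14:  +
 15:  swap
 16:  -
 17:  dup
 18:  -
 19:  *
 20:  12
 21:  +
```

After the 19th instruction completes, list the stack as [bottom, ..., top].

[0]

8    → [8]
dup  → [8, 8]
+    → [16]
20   → [16, 20]
over → [16, 20, 16]
over → [16, 20, 16, 20]
+    → [16, 20, 36]
dup  → [16, 20, 36, 36]
/    → [16, 20, 1]
over → [16, 20, 1, 20]
rot  → [16, 1, 20, 20]
swap → [16, 1, 20, 20]
rot  → [16, 20, 20, 1]
+    → [16, 20, 21]
swap → [16, 21, 20]
-    → [16, 1]
dup  → [16, 1, 1]
-    → [16, 0]
*    → [0]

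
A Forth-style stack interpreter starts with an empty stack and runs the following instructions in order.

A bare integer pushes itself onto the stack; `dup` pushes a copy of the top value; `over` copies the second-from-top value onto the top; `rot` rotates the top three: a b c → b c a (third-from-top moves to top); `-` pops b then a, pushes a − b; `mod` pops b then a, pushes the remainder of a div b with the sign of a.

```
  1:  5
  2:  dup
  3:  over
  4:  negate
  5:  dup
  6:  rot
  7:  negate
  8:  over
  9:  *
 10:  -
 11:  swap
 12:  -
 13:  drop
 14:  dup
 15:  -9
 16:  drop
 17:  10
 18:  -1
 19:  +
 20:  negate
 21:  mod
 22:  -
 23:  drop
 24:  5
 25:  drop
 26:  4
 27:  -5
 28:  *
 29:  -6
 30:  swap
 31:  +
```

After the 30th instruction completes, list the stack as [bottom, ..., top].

[-6, -20]

5      -> 5
dup    -> 5 5
over   -> 5 5 5
negate -> 5 5 -5
dup    -> 5 5 -5 -5
rot    -> 5 -5 -5 5
negate -> 5 -5 -5 -5
over   -> 5 -5 -5 -5 -5
*      -> 5 -5 -5 25
-      -> 5 -5 -30
swap   -> 5 -30 -5
-      -> 5 -25
drop   -> 5
dup    -> 5 5
-9     -> 5 5 -9
drop   -> 5 5
10     -> 5 5 10
-1     -> 5 5 10 -1
+      -> 5 5 9
negate -> 5 5 -9
mod    -> 5 5
-      -> 0
drop   -> (empty)
5      -> 5
drop   -> (empty)
4      -> 4
-5     -> 4 -5
*      -> -20
-6     -> -20 -6
swap   -> -6 -20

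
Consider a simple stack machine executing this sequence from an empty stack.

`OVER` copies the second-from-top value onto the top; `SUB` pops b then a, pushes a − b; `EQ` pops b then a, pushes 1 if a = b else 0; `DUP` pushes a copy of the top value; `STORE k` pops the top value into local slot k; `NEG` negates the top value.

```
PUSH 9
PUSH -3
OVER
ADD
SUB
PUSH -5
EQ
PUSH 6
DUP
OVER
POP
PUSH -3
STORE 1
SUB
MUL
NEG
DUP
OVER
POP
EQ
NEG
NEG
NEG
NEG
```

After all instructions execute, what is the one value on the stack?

PUSH 9  → 9
PUSH -3 → 9 -3
OVER    → 9 -3 9
ADD     → 9 6
SUB     → 3
PUSH -5 → 3 -5
EQ      → 0
PUSH 6  → 0 6
DUP     → 0 6 6
OVER    → 0 6 6 6
POP     → 0 6 6
PUSH -3 → 0 6 6 -3
STORE 1 → 0 6 6
SUB     → 0 0
MUL     → 0
NEG     → 0
DUP     → 0 0
OVER    → 0 0 0
POP     → 0 0
EQ      → 1
NEG     → -1
NEG     → 1
NEG     → -1
NEG     → 1

1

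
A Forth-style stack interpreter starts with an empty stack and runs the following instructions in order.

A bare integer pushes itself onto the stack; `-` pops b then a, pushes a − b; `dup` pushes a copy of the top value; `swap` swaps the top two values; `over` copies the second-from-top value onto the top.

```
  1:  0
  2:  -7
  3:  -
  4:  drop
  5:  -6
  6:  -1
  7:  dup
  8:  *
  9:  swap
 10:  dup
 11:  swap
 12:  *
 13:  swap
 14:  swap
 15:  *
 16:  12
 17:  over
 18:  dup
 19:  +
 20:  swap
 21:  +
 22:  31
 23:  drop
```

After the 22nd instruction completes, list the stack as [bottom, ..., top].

0    -> 0
-7   -> 0 -7
-    -> 7
drop -> (empty)
-6   -> -6
-1   -> -6 -1
dup  -> -6 -1 -1
*    -> -6 1
swap -> 1 -6
dup  -> 1 -6 -6
swap -> 1 -6 -6
*    -> 1 36
swap -> 36 1
swap -> 1 36
*    -> 36
12   -> 36 12
over -> 36 12 36
dup  -> 36 12 36 36
+    -> 36 12 72
swap -> 36 72 12
+    -> 36 84
31   -> 36 84 31

[36, 84, 31]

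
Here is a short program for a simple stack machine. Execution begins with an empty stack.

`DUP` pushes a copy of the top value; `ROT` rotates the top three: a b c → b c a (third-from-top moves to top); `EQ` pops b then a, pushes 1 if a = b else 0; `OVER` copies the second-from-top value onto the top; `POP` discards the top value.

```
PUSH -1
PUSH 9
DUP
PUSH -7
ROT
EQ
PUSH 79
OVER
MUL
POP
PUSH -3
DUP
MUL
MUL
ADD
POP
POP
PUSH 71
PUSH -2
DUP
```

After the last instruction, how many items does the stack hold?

3

PUSH -1 → [-1]
PUSH 9  → [-1, 9]
DUP     → [-1, 9, 9]
PUSH -7 → [-1, 9, 9, -7]
ROT     → [-1, 9, -7, 9]
EQ      → [-1, 9, 0]
PUSH 79 → [-1, 9, 0, 79]
OVER    → [-1, 9, 0, 79, 0]
MUL     → [-1, 9, 0, 0]
POP     → [-1, 9, 0]
PUSH -3 → [-1, 9, 0, -3]
DUP     → [-1, 9, 0, -3, -3]
MUL     → [-1, 9, 0, 9]
MUL     → [-1, 9, 0]
ADD     → [-1, 9]
POP     → [-1]
POP     → []
PUSH 71 → [71]
PUSH -2 → [71, -2]
DUP     → [71, -2, -2]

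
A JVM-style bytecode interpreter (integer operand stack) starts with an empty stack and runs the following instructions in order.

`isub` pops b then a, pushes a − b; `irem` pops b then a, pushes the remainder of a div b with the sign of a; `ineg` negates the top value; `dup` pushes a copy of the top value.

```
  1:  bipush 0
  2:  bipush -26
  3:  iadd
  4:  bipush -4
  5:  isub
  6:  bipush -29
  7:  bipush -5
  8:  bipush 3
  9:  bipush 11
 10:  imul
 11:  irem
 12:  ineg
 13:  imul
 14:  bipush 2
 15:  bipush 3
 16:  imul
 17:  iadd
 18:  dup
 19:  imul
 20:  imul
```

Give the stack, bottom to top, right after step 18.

bipush 0    0
bipush -26  0 -26
iadd        -26
bipush -4   -26 -4
isub        -22
bipush -29  -22 -29
bipush -5   -22 -29 -5
bipush 3    -22 -29 -5 3
bipush 11   -22 -29 -5 3 11
imul        -22 -29 -5 33
irem        -22 -29 -5
ineg        -22 -29 5
imul        -22 -145
bipush 2    -22 -145 2
bipush 3    -22 -145 2 3
imul        -22 -145 6
iadd        -22 -139
dup         -22 -139 -139

[-22, -139, -139]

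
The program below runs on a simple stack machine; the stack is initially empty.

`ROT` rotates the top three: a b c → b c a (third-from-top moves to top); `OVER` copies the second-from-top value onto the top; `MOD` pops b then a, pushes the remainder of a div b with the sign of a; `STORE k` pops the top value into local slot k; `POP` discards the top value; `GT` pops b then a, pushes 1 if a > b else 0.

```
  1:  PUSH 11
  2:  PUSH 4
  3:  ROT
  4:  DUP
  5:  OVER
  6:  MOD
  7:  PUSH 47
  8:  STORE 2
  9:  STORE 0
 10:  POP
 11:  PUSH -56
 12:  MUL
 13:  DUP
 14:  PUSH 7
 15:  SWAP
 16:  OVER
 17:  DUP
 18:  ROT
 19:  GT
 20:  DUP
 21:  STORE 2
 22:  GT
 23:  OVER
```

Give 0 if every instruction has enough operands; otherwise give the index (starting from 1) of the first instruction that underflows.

PUSH 11  11
PUSH 4   11 4
ROT  — needs 3 operands, stack has 2 → underflow

3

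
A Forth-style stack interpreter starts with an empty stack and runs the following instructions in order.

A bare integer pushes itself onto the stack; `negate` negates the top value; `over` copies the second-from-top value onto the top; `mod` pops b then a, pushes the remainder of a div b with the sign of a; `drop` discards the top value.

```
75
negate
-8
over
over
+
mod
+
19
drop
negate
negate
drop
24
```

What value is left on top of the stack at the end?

75     : 75
negate : -75
-8     : -75 -8
over   : -75 -8 -75
over   : -75 -8 -75 -8
+      : -75 -8 -83
mod    : -75 -8
+      : -83
19     : -83 19
drop   : -83
negate : 83
negate : -83
drop   : (empty)
24     : 24

24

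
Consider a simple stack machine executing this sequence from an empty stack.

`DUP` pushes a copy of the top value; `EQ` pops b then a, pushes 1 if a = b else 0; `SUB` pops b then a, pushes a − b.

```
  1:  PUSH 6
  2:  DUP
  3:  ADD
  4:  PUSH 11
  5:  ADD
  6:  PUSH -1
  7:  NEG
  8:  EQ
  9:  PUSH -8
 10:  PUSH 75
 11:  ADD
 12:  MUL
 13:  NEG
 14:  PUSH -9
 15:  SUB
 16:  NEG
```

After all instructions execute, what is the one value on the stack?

-9

PUSH 6   [6]
DUP      [6, 6]
ADD      [12]
PUSH 11  [12, 11]
ADD      [23]
PUSH -1  [23, -1]
NEG      [23, 1]
EQ       [0]
PUSH -8  [0, -8]
PUSH 75  [0, -8, 75]
ADD      [0, 67]
MUL      [0]
NEG      [0]
PUSH -9  [0, -9]
SUB      [9]
NEG      [-9]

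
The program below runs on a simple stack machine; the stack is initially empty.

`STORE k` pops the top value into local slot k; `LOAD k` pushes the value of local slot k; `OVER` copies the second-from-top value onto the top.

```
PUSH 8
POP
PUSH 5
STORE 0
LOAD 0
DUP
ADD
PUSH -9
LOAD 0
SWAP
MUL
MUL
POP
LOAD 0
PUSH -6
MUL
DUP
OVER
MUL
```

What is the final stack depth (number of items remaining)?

2

PUSH 8  : [8]
POP     : []
PUSH 5  : [5]
STORE 0 : []
LOAD 0  : [5]
DUP     : [5, 5]
ADD     : [10]
PUSH -9 : [10, -9]
LOAD 0  : [10, -9, 5]
SWAP    : [10, 5, -9]
MUL     : [10, -45]
MUL     : [-450]
POP     : []
LOAD 0  : [5]
PUSH -6 : [5, -6]
MUL     : [-30]
DUP     : [-30, -30]
OVER    : [-30, -30, -30]
MUL     : [-30, 900]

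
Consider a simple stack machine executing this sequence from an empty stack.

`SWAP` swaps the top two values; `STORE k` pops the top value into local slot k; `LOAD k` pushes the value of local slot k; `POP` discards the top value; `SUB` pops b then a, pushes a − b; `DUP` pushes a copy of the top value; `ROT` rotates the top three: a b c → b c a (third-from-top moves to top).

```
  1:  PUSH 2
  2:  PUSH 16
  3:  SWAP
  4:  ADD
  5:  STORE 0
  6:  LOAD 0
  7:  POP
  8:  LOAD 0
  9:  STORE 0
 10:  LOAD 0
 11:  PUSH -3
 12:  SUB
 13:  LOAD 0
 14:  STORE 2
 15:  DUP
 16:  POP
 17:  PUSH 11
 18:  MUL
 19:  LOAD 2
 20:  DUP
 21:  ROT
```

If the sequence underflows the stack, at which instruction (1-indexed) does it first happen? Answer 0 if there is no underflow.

0

PUSH 2   2
PUSH 16  2 16
SWAP     16 2
ADD      18
STORE 0  (empty)
LOAD 0   18
POP      (empty)
LOAD 0   18
STORE 0  (empty)
LOAD 0   18
PUSH -3  18 -3
SUB      21
LOAD 0   21 18
STORE 2  21
DUP      21 21
POP      21
PUSH 11  21 11
MUL      231
LOAD 2   231 18
DUP      231 18 18
ROT      18 18 231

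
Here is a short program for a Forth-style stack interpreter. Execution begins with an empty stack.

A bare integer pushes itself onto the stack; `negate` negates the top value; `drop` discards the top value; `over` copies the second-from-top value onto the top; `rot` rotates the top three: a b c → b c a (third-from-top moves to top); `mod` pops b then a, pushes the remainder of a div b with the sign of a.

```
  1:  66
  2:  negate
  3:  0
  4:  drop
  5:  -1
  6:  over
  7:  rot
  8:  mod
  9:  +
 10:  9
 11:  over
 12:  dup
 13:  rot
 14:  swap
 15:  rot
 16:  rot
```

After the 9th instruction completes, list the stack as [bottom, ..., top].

[-1]

66     : 66
negate : -66
0      : -66 0
drop   : -66
-1     : -66 -1
over   : -66 -1 -66
rot    : -1 -66 -66
mod    : -1 0
+      : -1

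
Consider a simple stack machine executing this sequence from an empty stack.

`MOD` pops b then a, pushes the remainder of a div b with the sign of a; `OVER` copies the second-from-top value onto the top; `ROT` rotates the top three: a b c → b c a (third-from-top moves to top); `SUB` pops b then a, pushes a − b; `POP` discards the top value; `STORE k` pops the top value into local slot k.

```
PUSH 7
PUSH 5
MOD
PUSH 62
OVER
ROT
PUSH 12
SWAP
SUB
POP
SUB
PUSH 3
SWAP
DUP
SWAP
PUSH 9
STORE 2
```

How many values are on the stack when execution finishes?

PUSH 7  → 7
PUSH 5  → 7 5
MOD     → 2
PUSH 62 → 2 62
OVER    → 2 62 2
ROT     → 62 2 2
PUSH 12 → 62 2 2 12
SWAP    → 62 2 12 2
SUB     → 62 2 10
POP     → 62 2
SUB     → 60
PUSH 3  → 60 3
SWAP    → 3 60
DUP     → 3 60 60
SWAP    → 3 60 60
PUSH 9  → 3 60 60 9
STORE 2 → 3 60 60

3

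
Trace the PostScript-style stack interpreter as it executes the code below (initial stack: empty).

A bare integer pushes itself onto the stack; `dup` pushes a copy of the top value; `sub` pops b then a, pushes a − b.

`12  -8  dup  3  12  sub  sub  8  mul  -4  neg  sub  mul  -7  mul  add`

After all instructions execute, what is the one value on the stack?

236

12  : [12]
-8  : [12, -8]
dup : [12, -8, -8]
3   : [12, -8, -8, 3]
12  : [12, -8, -8, 3, 12]
sub : [12, -8, -8, -9]
sub : [12, -8, 1]
8   : [12, -8, 1, 8]
mul : [12, -8, 8]
-4  : [12, -8, 8, -4]
neg : [12, -8, 8, 4]
sub : [12, -8, 4]
mul : [12, -32]
-7  : [12, -32, -7]
mul : [12, 224]
add : [236]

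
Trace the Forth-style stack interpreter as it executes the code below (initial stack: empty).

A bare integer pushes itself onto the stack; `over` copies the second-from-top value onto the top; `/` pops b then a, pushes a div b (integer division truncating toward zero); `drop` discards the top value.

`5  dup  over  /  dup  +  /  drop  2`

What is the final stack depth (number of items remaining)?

1

5     5
dup   5 5
over  5 5 5
/     5 1
dup   5 1 1
+     5 2
/     2
drop  (empty)
2     2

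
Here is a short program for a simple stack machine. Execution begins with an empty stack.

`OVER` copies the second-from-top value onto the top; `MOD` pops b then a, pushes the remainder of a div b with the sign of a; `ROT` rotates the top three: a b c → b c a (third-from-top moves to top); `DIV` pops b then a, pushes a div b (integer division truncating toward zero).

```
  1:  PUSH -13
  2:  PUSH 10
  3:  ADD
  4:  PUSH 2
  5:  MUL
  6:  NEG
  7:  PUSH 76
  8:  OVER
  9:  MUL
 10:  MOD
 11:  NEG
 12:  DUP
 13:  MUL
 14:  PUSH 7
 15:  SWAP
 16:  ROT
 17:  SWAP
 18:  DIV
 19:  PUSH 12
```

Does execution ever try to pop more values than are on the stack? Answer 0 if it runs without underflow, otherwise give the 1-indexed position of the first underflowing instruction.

16

PUSH -13 : [-13]
PUSH 10  : [-13, 10]
ADD      : [-3]
PUSH 2   : [-3, 2]
MUL      : [-6]
NEG      : [6]
PUSH 76  : [6, 76]
OVER     : [6, 76, 6]
MUL      : [6, 456]
MOD      : [6]
NEG      : [-6]
DUP      : [-6, -6]
MUL      : [36]
PUSH 7   : [36, 7]
SWAP     : [7, 36]
ROT  — needs 3 operands, stack has 2 → underflow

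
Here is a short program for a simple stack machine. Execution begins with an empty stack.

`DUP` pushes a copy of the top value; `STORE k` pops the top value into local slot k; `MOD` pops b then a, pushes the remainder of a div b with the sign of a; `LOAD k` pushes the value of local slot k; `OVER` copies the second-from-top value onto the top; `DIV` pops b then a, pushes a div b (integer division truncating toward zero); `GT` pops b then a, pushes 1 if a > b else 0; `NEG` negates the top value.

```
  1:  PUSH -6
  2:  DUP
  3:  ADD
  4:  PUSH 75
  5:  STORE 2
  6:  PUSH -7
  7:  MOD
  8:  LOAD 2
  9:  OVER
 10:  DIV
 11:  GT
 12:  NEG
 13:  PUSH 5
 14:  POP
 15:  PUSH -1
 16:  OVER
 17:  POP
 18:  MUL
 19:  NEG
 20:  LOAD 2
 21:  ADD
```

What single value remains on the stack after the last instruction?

74

PUSH -6  -6
DUP      -6 -6
ADD      -12
PUSH 75  -12 75
STORE 2  -12
PUSH -7  -12 -7
MOD      -5
LOAD 2   -5 75
OVER     -5 75 -5
DIV      -5 -15
GT       1
NEG      -1
PUSH 5   -1 5
POP      -1
PUSH -1  -1 -1
OVER     -1 -1 -1
POP      -1 -1
MUL      1
NEG      -1
LOAD 2   -1 75
ADD      74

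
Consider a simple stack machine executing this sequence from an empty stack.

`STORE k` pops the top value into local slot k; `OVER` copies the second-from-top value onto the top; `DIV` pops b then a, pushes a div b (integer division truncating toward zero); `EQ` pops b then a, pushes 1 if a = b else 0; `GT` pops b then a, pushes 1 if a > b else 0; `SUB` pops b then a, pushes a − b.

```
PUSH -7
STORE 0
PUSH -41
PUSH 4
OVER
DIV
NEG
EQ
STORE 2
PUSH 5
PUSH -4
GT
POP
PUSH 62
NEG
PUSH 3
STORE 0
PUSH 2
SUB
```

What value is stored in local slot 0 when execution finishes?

PUSH -7  → [-7]
STORE 0  → []
PUSH -41 → [-41]
PUSH 4   → [-41, 4]
OVER     → [-41, 4, -41]
DIV      → [-41, 0]
NEG      → [-41, 0]
EQ       → [0]
STORE 2  → []
PUSH 5   → [5]
PUSH -4  → [5, -4]
GT       → [1]
POP      → []
PUSH 62  → [62]
NEG      → [-62]
PUSH 3   → [-62, 3]
STORE 0  → [-62]
PUSH 2   → [-62, 2]
SUB      → [-64]

3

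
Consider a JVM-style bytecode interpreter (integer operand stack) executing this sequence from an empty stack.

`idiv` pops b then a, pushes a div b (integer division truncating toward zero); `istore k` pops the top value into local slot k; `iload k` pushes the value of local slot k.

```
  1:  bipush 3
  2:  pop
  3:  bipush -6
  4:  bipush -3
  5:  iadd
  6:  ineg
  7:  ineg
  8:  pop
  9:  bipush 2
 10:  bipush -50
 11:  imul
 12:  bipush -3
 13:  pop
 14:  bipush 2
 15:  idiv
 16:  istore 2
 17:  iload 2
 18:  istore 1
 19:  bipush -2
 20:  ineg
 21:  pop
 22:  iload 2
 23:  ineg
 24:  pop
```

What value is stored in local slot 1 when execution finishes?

bipush 3   : [3]
pop        : []
bipush -6  : [-6]
bipush -3  : [-6, -3]
iadd       : [-9]
ineg       : [9]
ineg       : [-9]
pop        : []
bipush 2   : [2]
bipush -50 : [2, -50]
imul       : [-100]
bipush -3  : [-100, -3]
pop        : [-100]
bipush 2   : [-100, 2]
idiv       : [-50]
istore 2   : []
iload 2    : [-50]
istore 1   : []
bipush -2  : [-2]
ineg       : [2]
pop        : []
iload 2    : [-50]
ineg       : [50]
pop        : []

-50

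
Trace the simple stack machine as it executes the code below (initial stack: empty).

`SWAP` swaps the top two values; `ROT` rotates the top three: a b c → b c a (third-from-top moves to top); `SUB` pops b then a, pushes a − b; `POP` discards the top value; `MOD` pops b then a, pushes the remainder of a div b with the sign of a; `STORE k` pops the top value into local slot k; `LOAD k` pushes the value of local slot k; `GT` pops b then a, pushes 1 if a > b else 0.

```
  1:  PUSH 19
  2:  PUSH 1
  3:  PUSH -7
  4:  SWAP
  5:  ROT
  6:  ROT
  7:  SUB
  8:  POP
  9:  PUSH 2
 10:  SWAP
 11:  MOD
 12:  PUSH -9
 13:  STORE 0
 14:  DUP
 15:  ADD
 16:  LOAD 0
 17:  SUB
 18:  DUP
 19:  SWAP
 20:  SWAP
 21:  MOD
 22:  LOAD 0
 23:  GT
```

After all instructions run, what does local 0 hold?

PUSH 19 → 19
PUSH 1  → 19 1
PUSH -7 → 19 1 -7
SWAP    → 19 -7 1
ROT     → -7 1 19
ROT     → 1 19 -7
SUB     → 1 26
POP     → 1
PUSH 2  → 1 2
SWAP    → 2 1
MOD     → 0
PUSH -9 → 0 -9
STORE 0 → 0
DUP     → 0 0
ADD     → 0
LOAD 0  → 0 -9
SUB     → 9
DUP     → 9 9
SWAP    → 9 9
SWAP    → 9 9
MOD     → 0
LOAD 0  → 0 -9
GT      → 1

-9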